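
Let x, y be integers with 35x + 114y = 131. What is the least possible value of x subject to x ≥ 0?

7

gcd(114, 35) = 1.
1 divides 131, so solutions exist.
By Bézout, 35×(-13) + 114×(4) = 1.
Scale by 131/1 = 131: (x₀, y₀) = (-1703, 524).
General solution: x = -1703 + 114t, y = 524 - 35t for integer t.
x ≥ 0: smallest is -1703 mod 114 = 7 (at t = 15), with y = -1.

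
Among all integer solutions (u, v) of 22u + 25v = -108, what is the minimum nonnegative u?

11

gcd(25, 22):
  25 = 1·22 + 3
  22 = 7·3 + 1
  3 = 3·1
so gcd(25, 22) = 1.
1 divides -108, so solutions exist.
Back-substitute for Bézout coefficients:
  1 = 22 - 7·3
  ... = 22·(8) + 25·(-7)
Scale by -108/1 = -108: (u₀, v₀) = (-864, 756).
General solution: u = -864 + 25t, v = 756 - 22t for integer t.
u ≥ 0: smallest is -864 mod 25 = 11 (at t = 35), with v = -14.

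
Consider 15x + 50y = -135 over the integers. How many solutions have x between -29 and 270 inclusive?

gcd(50, 15) = 5.
By Bézout, 15×(-3) + 50×(1) = 5.
Particular solution: (1, -3).
General solution: x = 1 + 10t, y = -3 - 3t for integer t.
-29 ≤ 1 + 10t ≤ 270 gives t ∈ [-3, 26], which is 30 values.

30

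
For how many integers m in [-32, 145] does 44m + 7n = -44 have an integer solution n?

gcd(44, 7) = 1  (44 = 6*7 + 2, 7 = 3*2 + 1, 2 = 2*1).
Back-substituting, 44*(-3) + 7*(19) = 1.
Scale by -44: particular solution (132, -836); reduce m mod 7: (6, -44).
General solution: m = 6 + 7t, n = -44 - 44t for integer t.
-32 ≤ 6 + 7t ≤ 145 gives t ∈ [-5, 19], which is 25 values.

25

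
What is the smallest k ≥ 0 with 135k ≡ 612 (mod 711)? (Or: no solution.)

73

gcd(711, 135) = 9.
9 divides 612, so solutions exist.
By Bézout, 135*(-21) + 711*(4) = 9.
So 135*(-21) ≡ 9 (mod 711); multiply by 68: k ≡ -1428 (mod 79).
Smallest nonnegative: k = -1428 mod 79 = 73.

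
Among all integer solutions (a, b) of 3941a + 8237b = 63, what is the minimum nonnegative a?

gcd(8237, 3941):
  8237 = 2×3941 + 355
  3941 = 11×355 + 36
  355 = 9×36 + 31
  36 = 1×31 + 5
  31 = 6×5 + 1
  5 = 5×1
so gcd(8237, 3941) = 1.
1 divides 63, so solutions exist.
Back-substitute for Bézout coefficients:
  1 = 31 - 6×5
  ... = 3941×(-1601) + 8237×(766)
Scale by 63/1 = 63: (a₀, b₀) = (-100863, 48258).
General solution: a = -100863 + 8237t, b = 48258 - 3941t for integer t.
a ≥ 0: smallest is -100863 mod 8237 = 6218 (at t = 13), with b = -2975.

6218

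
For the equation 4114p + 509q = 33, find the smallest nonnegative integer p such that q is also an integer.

gcd(4114, 509) = 1.
1 divides 33, so solutions exist.
By Bézout, 4114·(-206) + 509·(1665) = 1.
Scale by 33/1 = 33: (p₀, q₀) = (-6798, 54945).
General solution: p = -6798 + 509t, q = 54945 - 4114t for integer t.
p ≥ 0: smallest is -6798 mod 509 = 328 (at t = 14), with q = -2651.

328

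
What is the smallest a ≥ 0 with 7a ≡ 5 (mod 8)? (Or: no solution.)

gcd(8, 7):
  8 = 1*7 + 1
  7 = 7*1
so gcd(8, 7) = 1.
1 divides 5, so solutions exist.
Back-substitute for Bézout coefficients:
  1 = 8 - 1*7
  ... = 7*(-1) + 8*(1)
So 7*(-1) ≡ 1 (mod 8); multiply by 5: a ≡ -5 (mod 8).
Smallest nonnegative: a = -5 mod 8 = 3.

3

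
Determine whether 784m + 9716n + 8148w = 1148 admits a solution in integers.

yes

gcd(9716, 784):
  9716 = 12·784 + 308
  784 = 2·308 + 168
  308 = 1·168 + 140
  168 = 1·140 + 28
  140 = 5·28
so gcd(9716, 784) = 28.
gcd(28, 8148) = 28.
28 divides 1148, so integer solutions exist.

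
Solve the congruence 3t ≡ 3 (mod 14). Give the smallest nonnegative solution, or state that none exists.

1

gcd(14, 3) = 1  (14 = 4×3 + 2, 3 = 1×2 + 1, 2 = 2×1).
1 divides 3, so solutions exist.
Back-substituting, 3×(5) + 14×(-1) = 1.
So 3×(5) ≡ 1 (mod 14); multiply by 3: t ≡ 15 (mod 14).
Smallest nonnegative: t = 15 mod 14 = 1.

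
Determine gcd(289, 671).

gcd(671, 289):
  671 = 2*289 + 93
  289 = 3*93 + 10
  93 = 9*10 + 3
  10 = 3*3 + 1
  3 = 3*1
so gcd(671, 289) = 1.

1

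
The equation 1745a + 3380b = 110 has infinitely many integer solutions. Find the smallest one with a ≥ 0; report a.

gcd(3380, 1745):
  3380 = 1*1745 + 1635
  1745 = 1*1635 + 110
  1635 = 14*110 + 95
  110 = 1*95 + 15
  95 = 6*15 + 5
  15 = 3*5
so gcd(3380, 1745) = 5.
5 divides 110, so solutions exist.
Back-substitute for Bézout coefficients:
  5 = 95 - 6*15
  ... = 1745*(-215) + 3380*(111)
Scale by 110/5 = 22: (a₀, b₀) = (-4730, 2442).
General solution: a = -4730 + 676t, b = 2442 - 349t for integer t.
a ≥ 0: smallest is -4730 mod 676 = 2 (at t = 7), with b = -1.

2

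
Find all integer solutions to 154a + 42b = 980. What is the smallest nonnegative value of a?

2

gcd(154, 42) = 14.
14 divides 980, so solutions exist.
By Bézout, 154·(-1) + 42·(4) = 14.
Scale by 980/14 = 70: (a₀, b₀) = (-70, 280).
General solution: a = -70 + 3t, b = 280 - 11t for integer t.
a ≥ 0: smallest is -70 mod 3 = 2 (at t = 24), with b = 16.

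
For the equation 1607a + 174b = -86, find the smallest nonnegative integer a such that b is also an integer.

104

gcd(1607, 174):
  1607 = 9×174 + 41
  174 = 4×41 + 10
  41 = 4×10 + 1
  10 = 10×1
so gcd(1607, 174) = 1.
1 divides -86, so solutions exist.
Back-substitute for Bézout coefficients:
  1 = 41 - 4×10
  ... = 1607×(17) + 174×(-157)
Scale by -86/1 = -86: (a₀, b₀) = (-1462, 13502).
General solution: a = -1462 + 174t, b = 13502 - 1607t for integer t.
a ≥ 0: smallest is -1462 mod 174 = 104 (at t = 9), with b = -961.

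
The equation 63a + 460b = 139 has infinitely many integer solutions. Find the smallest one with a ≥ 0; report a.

433

gcd(460, 63) = 1  (460 = 7·63 + 19, 63 = 3·19 + 6, 19 = 3·6 + 1, 6 = 6·1).
1 divides 139, so solutions exist.
Back-substituting, 63·(-73) + 460·(10) = 1.
Scale by 139/1 = 139: (a₀, b₀) = (-10147, 1390).
General solution: a = -10147 + 460t, b = 1390 - 63t for integer t.
a ≥ 0: smallest is -10147 mod 460 = 433 (at t = 23), with b = -59.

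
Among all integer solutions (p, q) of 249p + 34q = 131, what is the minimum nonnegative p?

gcd(249, 34) = 1.
1 divides 131, so solutions exist.
By Bézout, 249×(-3) + 34×(22) = 1.
Scale by 131/1 = 131: (p₀, q₀) = (-393, 2882).
General solution: p = -393 + 34t, q = 2882 - 249t for integer t.
p ≥ 0: smallest is -393 mod 34 = 15 (at t = 12), with q = -106.

15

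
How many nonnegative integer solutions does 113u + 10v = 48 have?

0

gcd(113, 10) = 1.
By Bézout, 113×(-3) + 10×(34) = 1.
One solution: (6, -63).
General: u = 6 + 10t, v = -63 - 113t.
u ≥ 0 ⇒ t ≥ 0; v ≥ 0 ⇒ t ≤ -1. So t ∈ [0, -1]: 0 solutions.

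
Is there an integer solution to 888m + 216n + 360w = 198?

gcd(888, 216) = 24  (888 = 4×216 + 24, 216 = 9×24).
gcd(24, 360) = 24.
24 does not divide 198 (remainder 6), so no integer solutions.

no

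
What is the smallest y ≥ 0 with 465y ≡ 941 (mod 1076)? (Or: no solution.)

gcd(1076, 465):
  1076 = 2×465 + 146
  465 = 3×146 + 27
  146 = 5×27 + 11
  27 = 2×11 + 5
  11 = 2×5 + 1
  5 = 5×1
so gcd(1076, 465) = 1.
1 divides 941, so solutions exist.
Back-substitute for Bézout coefficients:
  1 = 11 - 2×5
  ... = 465×(-199) + 1076×(86)
So 465×(-199) ≡ 1 (mod 1076); multiply by 941: y ≡ -187259 (mod 1076).
Smallest nonnegative: y = -187259 mod 1076 = 1041.

1041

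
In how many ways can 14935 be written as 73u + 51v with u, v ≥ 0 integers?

4

gcd(73, 51):
  73 = 1*51 + 22
  51 = 2*22 + 7
  22 = 3*7 + 1
  7 = 7*1
so gcd(73, 51) = 1.
Back-substitute for Bézout coefficients:
  1 = 22 - 3*7
  ... = 73*(7) + 51*(-10)
Scale by 14935: one solution is (104545, -149350). Reduce u mod 51: (46, 227).
General: u = 46 + 51t, v = 227 - 73t.
u ≥ 0 ⇒ t ≥ 0; v ≥ 0 ⇒ t ≤ 3. So t ∈ [0, 3]: 4 solutions.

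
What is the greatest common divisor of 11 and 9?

1

gcd(11, 9) = 1  (11 = 1×9 + 2, 9 = 4×2 + 1, 2 = 2×1).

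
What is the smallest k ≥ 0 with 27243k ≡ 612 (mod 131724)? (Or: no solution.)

7480

gcd(131724, 27243):
  131724 = 4×27243 + 22752
  27243 = 1×22752 + 4491
  22752 = 5×4491 + 297
  4491 = 15×297 + 36
  297 = 8×36 + 9
  36 = 4×9
so gcd(131724, 27243) = 9.
9 divides 612, so solutions exist.
Back-substitute for Bézout coefficients:
  9 = 297 - 8×36
  ... = 27243×(-3549) + 131724×(734)
So 27243×(-3549) ≡ 9 (mod 131724); multiply by 68: k ≡ -241332 (mod 14636).
Smallest nonnegative: k = -241332 mod 14636 = 7480.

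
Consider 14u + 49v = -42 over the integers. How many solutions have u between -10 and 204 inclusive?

31

gcd(49, 14) = 7  (49 = 3×14 + 7, 14 = 2×7).
Back-substituting, 14×(-3) + 49×(1) = 7.
Scale by -6: particular solution (18, -6); reduce u mod 7: (4, -2).
General solution: u = 4 + 7t, v = -2 - 2t for integer t.
-10 ≤ 4 + 7t ≤ 204 gives t ∈ [-2, 28], which is 31 values.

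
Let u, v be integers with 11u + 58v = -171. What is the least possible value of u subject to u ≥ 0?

gcd(58, 11):
  58 = 5×11 + 3
  11 = 3×3 + 2
  3 = 1×2 + 1
  2 = 2×1
so gcd(58, 11) = 1.
1 divides -171, so solutions exist.
Back-substitute for Bézout coefficients:
  1 = 3 - 1×2
  ... = 11×(-21) + 58×(4)
Scale by -171/1 = -171: (u₀, v₀) = (3591, -684).
General solution: u = 3591 + 58t, v = -684 - 11t for integer t.
u ≥ 0: smallest is 3591 mod 58 = 53 (at t = -61), with v = -13.

53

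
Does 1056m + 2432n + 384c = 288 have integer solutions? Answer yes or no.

gcd(2432, 1056) = 32  (2432 = 2×1056 + 320, 1056 = 3×320 + 96, 320 = 3×96 + 32, 96 = 3×32).
gcd(32, 384) = 32.
32 divides 288, so integer solutions exist.

yes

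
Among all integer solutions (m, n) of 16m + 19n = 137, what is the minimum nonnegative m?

gcd(19, 16) = 1  (19 = 1*16 + 3, 16 = 5*3 + 1, 3 = 3*1).
1 divides 137, so solutions exist.
Back-substituting, 16*(6) + 19*(-5) = 1.
Scale by 137/1 = 137: (m₀, n₀) = (822, -685).
General solution: m = 822 + 19t, n = -685 - 16t for integer t.
m ≥ 0: smallest is 822 mod 19 = 5 (at t = -43), with n = 3.

5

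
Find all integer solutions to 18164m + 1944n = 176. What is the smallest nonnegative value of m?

gcd(18164, 1944) = 4.
4 divides 176, so solutions exist.
By Bézout, 18164·(227) + 1944·(-2121) = 4.
Scale by 176/4 = 44: (m₀, n₀) = (9988, -93324).
General solution: m = 9988 + 486t, n = -93324 - 4541t for integer t.
m ≥ 0: smallest is 9988 mod 486 = 268 (at t = -20), with n = -2504.

268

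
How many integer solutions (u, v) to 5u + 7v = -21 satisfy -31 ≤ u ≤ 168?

29

gcd(7, 5) = 1.
By Bézout, 5·(3) + 7·(-2) = 1.
Particular solution: (0, -3).
General solution: u = 0 + 7t, v = -3 - 5t for integer t.
-31 ≤ 0 + 7t ≤ 168 gives t ∈ [-4, 24], which is 29 values.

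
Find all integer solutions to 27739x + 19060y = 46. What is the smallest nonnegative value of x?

15454

gcd(27739, 19060) = 1  (27739 = 1·19060 + 8679, 19060 = 2·8679 + 1702, 8679 = 5·1702 + 169, 1702 = 10·169 + 12, 169 = 14·12 + 1, 12 = 12·1).
1 divides 46, so solutions exist.
Back-substituting, 27739·(1579) + 19060·(-2298) = 1.
Scale by 46/1 = 46: (x₀, y₀) = (72634, -105708).
General solution: x = 72634 + 19060t, y = -105708 - 27739t for integer t.
x ≥ 0: smallest is 72634 mod 19060 = 15454 (at t = -3), with y = -22491.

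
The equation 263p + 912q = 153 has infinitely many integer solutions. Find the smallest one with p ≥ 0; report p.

63

gcd(912, 263) = 1  (912 = 3×263 + 123, 263 = 2×123 + 17, 123 = 7×17 + 4, 17 = 4×4 + 1, 4 = 4×1).
1 divides 153, so solutions exist.
Back-substituting, 263×(215) + 912×(-62) = 1.
Scale by 153/1 = 153: (p₀, q₀) = (32895, -9486).
General solution: p = 32895 + 912t, q = -9486 - 263t for integer t.
p ≥ 0: smallest is 32895 mod 912 = 63 (at t = -36), with q = -18.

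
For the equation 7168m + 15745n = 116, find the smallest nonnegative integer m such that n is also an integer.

9867

gcd(15745, 7168) = 1.
1 divides 116, so solutions exist.
By Bézout, 7168×(-1408) + 15745×(641) = 1.
Scale by 116/1 = 116: (m₀, n₀) = (-163328, 74356).
General solution: m = -163328 + 15745t, n = 74356 - 7168t for integer t.
m ≥ 0: smallest is -163328 mod 15745 = 9867 (at t = 11), with n = -4492.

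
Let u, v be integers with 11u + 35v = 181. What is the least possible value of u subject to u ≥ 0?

gcd(35, 11) = 1  (35 = 3×11 + 2, 11 = 5×2 + 1, 2 = 2×1).
1 divides 181, so solutions exist.
Back-substituting, 11×(16) + 35×(-5) = 1.
Scale by 181/1 = 181: (u₀, v₀) = (2896, -905).
General solution: u = 2896 + 35t, v = -905 - 11t for integer t.
u ≥ 0: smallest is 2896 mod 35 = 26 (at t = -82), with v = -3.

26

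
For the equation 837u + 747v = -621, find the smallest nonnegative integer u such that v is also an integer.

18

gcd(837, 747):
  837 = 1*747 + 90
  747 = 8*90 + 27
  90 = 3*27 + 9
  27 = 3*9
so gcd(837, 747) = 9.
9 divides -621, so solutions exist.
Back-substitute for Bézout coefficients:
  9 = 90 - 3*27
  ... = 837*(25) + 747*(-28)
Scale by -621/9 = -69: (u₀, v₀) = (-1725, 1932).
General solution: u = -1725 + 83t, v = 1932 - 93t for integer t.
u ≥ 0: smallest is -1725 mod 83 = 18 (at t = 21), with v = -21.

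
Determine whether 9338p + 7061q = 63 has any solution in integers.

no

gcd(9338, 7061) = 23  (9338 = 1*7061 + 2277, 7061 = 3*2277 + 230, 2277 = 9*230 + 207, 230 = 1*207 + 23, 207 = 9*23).
23 does not divide 63 (remainder 17), so no integer solutions.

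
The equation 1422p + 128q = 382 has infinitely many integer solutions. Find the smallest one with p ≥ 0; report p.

gcd(1422, 128):
  1422 = 11×128 + 14
  128 = 9×14 + 2
  14 = 7×2
so gcd(1422, 128) = 2.
2 divides 382, so solutions exist.
Back-substitute for Bézout coefficients:
  2 = 128 - 9×14
  ... = 1422×(-9) + 128×(100)
Scale by 382/2 = 191: (p₀, q₀) = (-1719, 19100).
General solution: p = -1719 + 64t, q = 19100 - 711t for integer t.
p ≥ 0: smallest is -1719 mod 64 = 9 (at t = 27), with q = -97.

9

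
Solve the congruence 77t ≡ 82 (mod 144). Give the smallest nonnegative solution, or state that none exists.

74

gcd(144, 77) = 1  (144 = 1·77 + 67, 77 = 1·67 + 10, 67 = 6·10 + 7, 10 = 1·7 + 3, 7 = 2·3 + 1, 3 = 3·1).
1 divides 82, so solutions exist.
Back-substituting, 77·(-43) + 144·(23) = 1.
So 77·(-43) ≡ 1 (mod 144); multiply by 82: t ≡ -3526 (mod 144).
Smallest nonnegative: t = -3526 mod 144 = 74.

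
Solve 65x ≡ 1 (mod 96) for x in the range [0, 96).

gcd(96, 65):
  96 = 1×65 + 31
  65 = 2×31 + 3
  31 = 10×3 + 1
  3 = 3×1
so gcd(96, 65) = 1.
Back-substitute for Bézout coefficients:
  1 = 31 - 10×3
  ... = 65×(-31) + 96×(21)
So 65×-31 ≡ 1 (mod 96), and -31 mod 96 = 65.

65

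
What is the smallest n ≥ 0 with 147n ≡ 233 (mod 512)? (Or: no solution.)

gcd(512, 147) = 1.
1 divides 233, so solutions exist.
By Bézout, 147*(-101) + 512*(29) = 1.
So 147*(-101) ≡ 1 (mod 512); multiply by 233: n ≡ -23533 (mod 512).
Smallest nonnegative: n = -23533 mod 512 = 19.

19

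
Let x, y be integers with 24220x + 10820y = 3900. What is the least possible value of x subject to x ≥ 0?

77

gcd(24220, 10820):
  24220 = 2×10820 + 2580
  10820 = 4×2580 + 500
  2580 = 5×500 + 80
  500 = 6×80 + 20
  80 = 4×20
so gcd(24220, 10820) = 20.
20 divides 3900, so solutions exist.
Back-substitute for Bézout coefficients:
  20 = 500 - 6×80
  ... = 24220×(-130) + 10820×(291)
Scale by 3900/20 = 195: (x₀, y₀) = (-25350, 56745).
General solution: x = -25350 + 541t, y = 56745 - 1211t for integer t.
x ≥ 0: smallest is -25350 mod 541 = 77 (at t = 47), with y = -172.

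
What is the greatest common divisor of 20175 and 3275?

gcd(20175, 3275):
  20175 = 6·3275 + 525
  3275 = 6·525 + 125
  525 = 4·125 + 25
  125 = 5·25
so gcd(20175, 3275) = 25.

25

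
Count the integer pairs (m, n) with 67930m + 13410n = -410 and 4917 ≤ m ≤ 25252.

16

gcd(67930, 13410) = 10  (67930 = 5*13410 + 880, 13410 = 15*880 + 210, 880 = 4*210 + 40, 210 = 5*40 + 10, 40 = 4*10).
Back-substituting, 67930*(-320) + 13410*(1621) = 10.
Scale by -41: particular solution (13120, -66461); reduce m mod 1341: (1051, -5324).
General solution: m = 1051 + 1341t, n = -5324 - 6793t for integer t.
4917 ≤ 1051 + 1341t ≤ 25252 gives t ∈ [3, 18], which is 16 values.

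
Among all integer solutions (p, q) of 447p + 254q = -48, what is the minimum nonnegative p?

gcd(447, 254):
  447 = 1×254 + 193
  254 = 1×193 + 61
  193 = 3×61 + 10
  61 = 6×10 + 1
  10 = 10×1
so gcd(447, 254) = 1.
1 divides -48, so solutions exist.
Back-substitute for Bézout coefficients:
  1 = 61 - 6×10
  ... = 447×(-25) + 254×(44)
Scale by -48/1 = -48: (p₀, q₀) = (1200, -2112).
General solution: p = 1200 + 254t, q = -2112 - 447t for integer t.
p ≥ 0: smallest is 1200 mod 254 = 184 (at t = -4), with q = -324.

184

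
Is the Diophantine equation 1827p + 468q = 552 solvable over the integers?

no

gcd(1827, 468) = 9  (1827 = 3*468 + 423, 468 = 1*423 + 45, 423 = 9*45 + 18, 45 = 2*18 + 9, 18 = 2*9).
9 does not divide 552 (remainder 3), so no integer solutions.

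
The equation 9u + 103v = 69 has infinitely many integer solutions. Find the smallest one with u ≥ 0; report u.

gcd(103, 9):
  103 = 11×9 + 4
  9 = 2×4 + 1
  4 = 4×1
so gcd(103, 9) = 1.
1 divides 69, so solutions exist.
Back-substitute for Bézout coefficients:
  1 = 9 - 2×4
  ... = 9×(23) + 103×(-2)
Scale by 69/1 = 69: (u₀, v₀) = (1587, -138).
General solution: u = 1587 + 103t, v = -138 - 9t for integer t.
u ≥ 0: smallest is 1587 mod 103 = 42 (at t = -15), with v = -3.

42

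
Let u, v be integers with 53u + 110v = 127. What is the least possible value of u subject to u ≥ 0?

gcd(110, 53):
  110 = 2*53 + 4
  53 = 13*4 + 1
  4 = 4*1
so gcd(110, 53) = 1.
1 divides 127, so solutions exist.
Back-substitute for Bézout coefficients:
  1 = 53 - 13*4
  ... = 53*(27) + 110*(-13)
Scale by 127/1 = 127: (u₀, v₀) = (3429, -1651).
General solution: u = 3429 + 110t, v = -1651 - 53t for integer t.
u ≥ 0: smallest is 3429 mod 110 = 19 (at t = -31), with v = -8.

19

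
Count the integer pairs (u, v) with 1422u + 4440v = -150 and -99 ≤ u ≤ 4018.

5

gcd(4440, 1422):
  4440 = 3×1422 + 174
  1422 = 8×174 + 30
  174 = 5×30 + 24
  30 = 1×24 + 6
  24 = 4×6
so gcd(4440, 1422) = 6.
Back-substitute for Bézout coefficients:
  6 = 30 - 1×24
  ... = 1422×(153) + 4440×(-49)
Scale by -25: particular solution (-3825, 1225); reduce u mod 740: (615, -197).
General solution: u = 615 + 740t, v = -197 - 237t for integer t.
-99 ≤ 615 + 740t ≤ 4018 gives t ∈ [0, 4], which is 5 values.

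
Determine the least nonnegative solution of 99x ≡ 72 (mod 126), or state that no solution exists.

2

gcd(126, 99) = 9  (126 = 1·99 + 27, 99 = 3·27 + 18, 27 = 1·18 + 9, 18 = 2·9).
9 divides 72, so solutions exist.
Back-substituting, 99·(-5) + 126·(4) = 9.
So 99·(-5) ≡ 9 (mod 126); multiply by 8: x ≡ -40 (mod 14).
Smallest nonnegative: x = -40 mod 14 = 2.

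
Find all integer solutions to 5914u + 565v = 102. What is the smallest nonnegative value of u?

193

gcd(5914, 565) = 1  (5914 = 10·565 + 264, 565 = 2·264 + 37, 264 = 7·37 + 5, 37 = 7·5 + 2, 5 = 2·2 + 1, 2 = 2·1).
1 divides 102, so solutions exist.
Back-substituting, 5914·(229) + 565·(-2397) = 1.
Scale by 102/1 = 102: (u₀, v₀) = (23358, -244494).
General solution: u = 23358 + 565t, v = -244494 - 5914t for integer t.
u ≥ 0: smallest is 23358 mod 565 = 193 (at t = -41), with v = -2020.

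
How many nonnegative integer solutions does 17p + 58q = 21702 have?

gcd(58, 17) = 1.
By Bézout, 17×(-17) + 58×(5) = 1.
One solution: (4, 373).
General: p = 4 + 58t, q = 373 - 17t.
p ≥ 0 ⇒ t ≥ 0; q ≥ 0 ⇒ t ≤ 21. So t ∈ [0, 21]: 22 solutions.

22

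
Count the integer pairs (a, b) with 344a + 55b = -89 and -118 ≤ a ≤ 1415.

28

gcd(344, 55) = 1  (344 = 6*55 + 14, 55 = 3*14 + 13, 14 = 1*13 + 1, 13 = 13*1).
Back-substituting, 344*(4) + 55*(-25) = 1.
Scale by -89: particular solution (-356, 2225); reduce a mod 55: (29, -183).
General solution: a = 29 + 55t, b = -183 - 344t for integer t.
-118 ≤ 29 + 55t ≤ 1415 gives t ∈ [-2, 25], which is 28 values.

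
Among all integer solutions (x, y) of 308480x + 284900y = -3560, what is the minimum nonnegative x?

gcd(308480, 284900):
  308480 = 1·284900 + 23580
  284900 = 12·23580 + 1940
  23580 = 12·1940 + 300
  1940 = 6·300 + 140
  300 = 2·140 + 20
  140 = 7·20
so gcd(308480, 284900) = 20.
20 divides -3560, so solutions exist.
Back-substitute for Bézout coefficients:
  20 = 300 - 2·140
  ... = 308480·(1909) + 284900·(-2067)
Scale by -3560/20 = -178: (x₀, y₀) = (-339802, 367926).
General solution: x = -339802 + 14245t, y = 367926 - 15424t for integer t.
x ≥ 0: smallest is -339802 mod 14245 = 2078 (at t = 24), with y = -2250.

2078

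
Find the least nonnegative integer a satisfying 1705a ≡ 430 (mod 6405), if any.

853

gcd(6405, 1705):
  6405 = 3×1705 + 1290
  1705 = 1×1290 + 415
  1290 = 3×415 + 45
  415 = 9×45 + 10
  45 = 4×10 + 5
  10 = 2×5
so gcd(6405, 1705) = 5.
5 divides 430, so solutions exist.
Back-substitute for Bézout coefficients:
  5 = 45 - 4×10
  ... = 1705×(-571) + 6405×(152)
So 1705×(-571) ≡ 5 (mod 6405); multiply by 86: a ≡ -49106 (mod 1281).
Smallest nonnegative: a = -49106 mod 1281 = 853.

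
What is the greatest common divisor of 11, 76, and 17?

1

gcd(76, 11) = 1.
gcd(1, 17) = 1.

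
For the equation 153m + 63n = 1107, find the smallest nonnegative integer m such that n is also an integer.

6

gcd(153, 63) = 9.
9 divides 1107, so solutions exist.
By Bézout, 153×(-2) + 63×(5) = 9.
Scale by 1107/9 = 123: (m₀, n₀) = (-246, 615).
General solution: m = -246 + 7t, n = 615 - 17t for integer t.
m ≥ 0: smallest is -246 mod 7 = 6 (at t = 36), with n = 3.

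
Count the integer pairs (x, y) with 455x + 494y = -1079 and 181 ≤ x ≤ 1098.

gcd(494, 455):
  494 = 1*455 + 39
  455 = 11*39 + 26
  39 = 1*26 + 13
  26 = 2*13
so gcd(494, 455) = 13.
Back-substitute for Bézout coefficients:
  13 = 39 - 1*26
  ... = 455*(-13) + 494*(12)
Scale by -83: particular solution (1079, -996); reduce x mod 38: (15, -16).
General solution: x = 15 + 38t, y = -16 - 35t for integer t.
181 ≤ 15 + 38t ≤ 1098 gives t ∈ [5, 28], which is 24 values.

24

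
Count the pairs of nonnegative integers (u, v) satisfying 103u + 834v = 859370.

10

gcd(834, 103) = 1.
By Bézout, 103*(-251) + 834*(31) = 1.
One solution: (554, 962).
General: u = 554 + 834t, v = 962 - 103t.
u ≥ 0 ⇒ t ≥ 0; v ≥ 0 ⇒ t ≤ 9. So t ∈ [0, 9]: 10 solutions.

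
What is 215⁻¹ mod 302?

59

gcd(302, 215) = 1.
By Bézout, 215×(59) + 302×(-42) = 1.
So 215×59 ≡ 1 (mod 302), and 59 mod 302 = 59.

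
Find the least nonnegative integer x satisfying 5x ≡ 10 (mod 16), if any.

gcd(16, 5) = 1  (16 = 3*5 + 1, 5 = 5*1).
1 divides 10, so solutions exist.
Back-substituting, 5*(-3) + 16*(1) = 1.
So 5*(-3) ≡ 1 (mod 16); multiply by 10: x ≡ -30 (mod 16).
Smallest nonnegative: x = -30 mod 16 = 2.

2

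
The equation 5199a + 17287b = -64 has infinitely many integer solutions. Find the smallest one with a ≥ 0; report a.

gcd(17287, 5199) = 1.
1 divides -64, so solutions exist.
By Bézout, 5199*(-1340) + 17287*(403) = 1.
Scale by -64/1 = -64: (a₀, b₀) = (85760, -25792).
General solution: a = 85760 + 17287t, b = -25792 - 5199t for integer t.
a ≥ 0: smallest is 85760 mod 17287 = 16612 (at t = -4), with b = -4996.

16612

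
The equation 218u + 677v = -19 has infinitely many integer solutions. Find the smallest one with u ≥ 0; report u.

444

gcd(677, 218):
  677 = 3*218 + 23
  218 = 9*23 + 11
  23 = 2*11 + 1
  11 = 11*1
so gcd(677, 218) = 1.
1 divides -19, so solutions exist.
Back-substitute for Bézout coefficients:
  1 = 23 - 2*11
  ... = 218*(-59) + 677*(19)
Scale by -19/1 = -19: (u₀, v₀) = (1121, -361).
General solution: u = 1121 + 677t, v = -361 - 218t for integer t.
u ≥ 0: smallest is 1121 mod 677 = 444 (at t = -1), with v = -143.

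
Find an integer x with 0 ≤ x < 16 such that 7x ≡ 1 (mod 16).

7

gcd(16, 7):
  16 = 2×7 + 2
  7 = 3×2 + 1
  2 = 2×1
so gcd(16, 7) = 1.
Back-substitute for Bézout coefficients:
  1 = 7 - 3×2
  ... = 7×(7) + 16×(-3)
So 7×7 ≡ 1 (mod 16), and 7 mod 16 = 7.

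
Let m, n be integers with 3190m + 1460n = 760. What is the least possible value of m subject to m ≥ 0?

gcd(3190, 1460) = 10  (3190 = 2·1460 + 270, 1460 = 5·270 + 110, 270 = 2·110 + 50, 110 = 2·50 + 10, 50 = 5·10).
10 divides 760, so solutions exist.
Back-substituting, 3190·(-27) + 1460·(59) = 10.
Scale by 760/10 = 76: (m₀, n₀) = (-2052, 4484).
General solution: m = -2052 + 146t, n = 4484 - 319t for integer t.
m ≥ 0: smallest is -2052 mod 146 = 138 (at t = 15), with n = -301.

138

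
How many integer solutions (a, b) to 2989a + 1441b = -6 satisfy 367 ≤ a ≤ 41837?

gcd(2989, 1441) = 1  (2989 = 2·1441 + 107, 1441 = 13·107 + 50, 107 = 2·50 + 7, 50 = 7·7 + 1, 7 = 7·1).
Back-substituting, 2989·(-202) + 1441·(419) = 1.
Scale by -6: particular solution (1212, -2514); reduce a mod 1441: (1212, -2514).
General solution: a = 1212 + 1441t, b = -2514 - 2989t for integer t.
367 ≤ 1212 + 1441t ≤ 41837 gives t ∈ [0, 28], which is 29 values.

29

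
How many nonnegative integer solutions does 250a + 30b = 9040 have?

gcd(250, 30) = 10  (250 = 8×30 + 10, 30 = 3×10).
Back-substituting, 250×(1) + 30×(-8) = 10.
Scale by 904: one solution is (904, -7232). Reduce a mod 3: (1, 293).
General: a = 1 + 3t, b = 293 - 25t.
a ≥ 0 ⇒ t ≥ 0; b ≥ 0 ⇒ t ≤ 11. So t ∈ [0, 11]: 12 solutions.

12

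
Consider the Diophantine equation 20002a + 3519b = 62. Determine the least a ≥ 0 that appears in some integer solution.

1424

gcd(20002, 3519) = 1.
1 divides 62, so solutions exist.
By Bézout, 20002*(250) + 3519*(-1421) = 1.
Scale by 62/1 = 62: (a₀, b₀) = (15500, -88102).
General solution: a = 15500 + 3519t, b = -88102 - 20002t for integer t.
a ≥ 0: smallest is 15500 mod 3519 = 1424 (at t = -4), with b = -8094.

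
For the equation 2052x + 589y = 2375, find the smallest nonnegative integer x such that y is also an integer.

gcd(2052, 589) = 19.
19 divides 2375, so solutions exist.
By Bézout, 2052*(-2) + 589*(7) = 19.
Scale by 2375/19 = 125: (x₀, y₀) = (-250, 875).
General solution: x = -250 + 31t, y = 875 - 108t for integer t.
x ≥ 0: smallest is -250 mod 31 = 29 (at t = 9), with y = -97.

29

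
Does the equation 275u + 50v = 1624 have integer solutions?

no

gcd(275, 50):
  275 = 5*50 + 25
  50 = 2*25
so gcd(275, 50) = 25.
25 does not divide 1624 (remainder 24), so no integer solutions.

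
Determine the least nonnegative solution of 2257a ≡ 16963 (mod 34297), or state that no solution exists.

7727

gcd(34297, 2257) = 1.
1 divides 16963, so solutions exist.
By Bézout, 2257×(-3647) + 34297×(240) = 1.
So 2257×(-3647) ≡ 1 (mod 34297); multiply by 16963: a ≡ -61864061 (mod 34297).
Smallest nonnegative: a = -61864061 mod 34297 = 7727.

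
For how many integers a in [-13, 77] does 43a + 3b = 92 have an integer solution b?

31

gcd(43, 3):
  43 = 14×3 + 1
  3 = 3×1
so gcd(43, 3) = 1.
Back-substitute for Bézout coefficients:
  1 = 43 - 14×3
  ... = 43×(1) + 3×(-14)
Scale by 92: particular solution (92, -1288); reduce a mod 3: (2, 2).
General solution: a = 2 + 3t, b = 2 - 43t for integer t.
-13 ≤ 2 + 3t ≤ 77 gives t ∈ [-5, 25], which is 31 values.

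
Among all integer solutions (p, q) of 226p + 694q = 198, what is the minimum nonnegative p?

gcd(694, 226):
  694 = 3*226 + 16
  226 = 14*16 + 2
  16 = 8*2
so gcd(694, 226) = 2.
2 divides 198, so solutions exist.
Back-substitute for Bézout coefficients:
  2 = 226 - 14*16
  ... = 226*(43) + 694*(-14)
Scale by 198/2 = 99: (p₀, q₀) = (4257, -1386).
General solution: p = 4257 + 347t, q = -1386 - 113t for integer t.
p ≥ 0: smallest is 4257 mod 347 = 93 (at t = -12), with q = -30.

93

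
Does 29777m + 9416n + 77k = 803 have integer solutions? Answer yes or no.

yes

gcd(29777, 9416) = 11  (29777 = 3×9416 + 1529, 9416 = 6×1529 + 242, 1529 = 6×242 + 77, 242 = 3×77 + 11, 77 = 7×11).
gcd(11, 77) = 11.
11 divides 803, so integer solutions exist.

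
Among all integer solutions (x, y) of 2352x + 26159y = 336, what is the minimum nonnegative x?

534

gcd(26159, 2352) = 7.
7 divides 336, so solutions exist.
By Bézout, 2352×(-456) + 26159×(41) = 7.
Scale by 336/7 = 48: (x₀, y₀) = (-21888, 1968).
General solution: x = -21888 + 3737t, y = 1968 - 336t for integer t.
x ≥ 0: smallest is -21888 mod 3737 = 534 (at t = 6), with y = -48.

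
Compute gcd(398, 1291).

gcd(1291, 398):
  1291 = 3×398 + 97
  398 = 4×97 + 10
  97 = 9×10 + 7
  10 = 1×7 + 3
  7 = 2×3 + 1
  3 = 3×1
so gcd(1291, 398) = 1.

1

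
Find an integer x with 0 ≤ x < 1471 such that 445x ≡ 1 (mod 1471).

gcd(1471, 445) = 1  (1471 = 3*445 + 136, 445 = 3*136 + 37, 136 = 3*37 + 25, 37 = 1*25 + 12, 25 = 2*12 + 1, 12 = 12*1).
Back-substituting, 445*(-119) + 1471*(36) = 1.
So 445*-119 ≡ 1 (mod 1471), and -119 mod 1471 = 1352.

1352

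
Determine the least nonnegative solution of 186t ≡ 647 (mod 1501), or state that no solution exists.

641

gcd(1501, 186) = 1.
1 divides 647, so solutions exist.
By Bézout, 186*(-347) + 1501*(43) = 1.
So 186*(-347) ≡ 1 (mod 1501); multiply by 647: t ≡ -224509 (mod 1501).
Smallest nonnegative: t = -224509 mod 1501 = 641.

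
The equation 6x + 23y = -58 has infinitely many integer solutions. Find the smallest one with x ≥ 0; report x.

21

gcd(23, 6) = 1.
1 divides -58, so solutions exist.
By Bézout, 6·(4) + 23·(-1) = 1.
Scale by -58/1 = -58: (x₀, y₀) = (-232, 58).
General solution: x = -232 + 23t, y = 58 - 6t for integer t.
x ≥ 0: smallest is -232 mod 23 = 21 (at t = 11), with y = -8.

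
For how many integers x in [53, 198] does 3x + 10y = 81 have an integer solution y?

15

gcd(10, 3) = 1  (10 = 3×3 + 1, 3 = 3×1).
Back-substituting, 3×(-3) + 10×(1) = 1.
Scale by 81: particular solution (-243, 81); reduce x mod 10: (7, 6).
General solution: x = 7 + 10t, y = 6 - 3t for integer t.
53 ≤ 7 + 10t ≤ 198 gives t ∈ [5, 19], which is 15 values.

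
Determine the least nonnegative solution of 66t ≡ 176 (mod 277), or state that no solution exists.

gcd(277, 66) = 1  (277 = 4·66 + 13, 66 = 5·13 + 1, 13 = 13·1).
1 divides 176, so solutions exist.
Back-substituting, 66·(21) + 277·(-5) = 1.
So 66·(21) ≡ 1 (mod 277); multiply by 176: t ≡ 3696 (mod 277).
Smallest nonnegative: t = 3696 mod 277 = 95.

95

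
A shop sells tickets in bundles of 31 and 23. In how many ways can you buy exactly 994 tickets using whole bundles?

Need nonnegative integers with 31j + 23k = 994.
gcd(31, 23) = 1, and 31·(3) + 23·(-4) = 1.
So (j₀, k₀) = (2982, -3976); general j = 2982 + 23t, k = -3976 - 31t.
j ≥ 0 ⇒ t ≥ -129; k ≥ 0 ⇒ t ≤ -129. That's 1 value of t.

1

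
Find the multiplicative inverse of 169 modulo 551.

313

gcd(551, 169) = 1  (551 = 3*169 + 44, 169 = 3*44 + 37, 44 = 1*37 + 7, 37 = 5*7 + 2, 7 = 3*2 + 1, 2 = 2*1).
Back-substituting, 169*(-238) + 551*(73) = 1.
So 169*-238 ≡ 1 (mod 551), and -238 mod 551 = 313.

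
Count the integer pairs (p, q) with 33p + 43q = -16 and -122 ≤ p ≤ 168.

gcd(43, 33) = 1.
By Bézout, 33×(-13) + 43×(10) = 1.
Particular solution: (36, -28).
General solution: p = 36 + 43t, q = -28 - 33t for integer t.
-122 ≤ 36 + 43t ≤ 168 gives t ∈ [-3, 3], which is 7 values.

7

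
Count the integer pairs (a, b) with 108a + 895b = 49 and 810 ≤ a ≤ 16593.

17

gcd(895, 108):
  895 = 8×108 + 31
  108 = 3×31 + 15
  31 = 2×15 + 1
  15 = 15×1
so gcd(895, 108) = 1.
Back-substitute for Bézout coefficients:
  1 = 31 - 2×15
  ... = 108×(-58) + 895×(7)
Scale by 49: particular solution (-2842, 343); reduce a mod 895: (738, -89).
General solution: a = 738 + 895t, b = -89 - 108t for integer t.
810 ≤ 738 + 895t ≤ 16593 gives t ∈ [1, 17], which is 17 values.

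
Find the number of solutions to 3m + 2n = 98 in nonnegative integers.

gcd(3, 2) = 1  (3 = 1×2 + 1, 2 = 2×1).
Back-substituting, 3×(1) + 2×(-1) = 1.
Scale by 98: one solution is (98, -98). Reduce m mod 2: (0, 49).
General: m = 0 + 2t, n = 49 - 3t.
m ≥ 0 ⇒ t ≥ 0; n ≥ 0 ⇒ t ≤ 16. So t ∈ [0, 16]: 17 solutions.

17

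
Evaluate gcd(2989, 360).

1

gcd(2989, 360):
  2989 = 8×360 + 109
  360 = 3×109 + 33
  109 = 3×33 + 10
  33 = 3×10 + 3
  10 = 3×3 + 1
  3 = 3×1
so gcd(2989, 360) = 1.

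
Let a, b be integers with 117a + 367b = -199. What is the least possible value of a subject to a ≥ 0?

gcd(367, 117):
  367 = 3·117 + 16
  117 = 7·16 + 5
  16 = 3·5 + 1
  5 = 5·1
so gcd(367, 117) = 1.
1 divides -199, so solutions exist.
Back-substitute for Bézout coefficients:
  1 = 16 - 3·5
  ... = 117·(-69) + 367·(22)
Scale by -199/1 = -199: (a₀, b₀) = (13731, -4378).
General solution: a = 13731 + 367t, b = -4378 - 117t for integer t.
a ≥ 0: smallest is 13731 mod 367 = 152 (at t = -37), with b = -49.

152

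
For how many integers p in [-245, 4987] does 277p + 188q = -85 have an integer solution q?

27

gcd(277, 188) = 1  (277 = 1*188 + 89, 188 = 2*89 + 10, 89 = 8*10 + 9, 10 = 1*9 + 1, 9 = 9*1).
Back-substituting, 277*(-19) + 188*(28) = 1.
Scale by -85: particular solution (1615, -2380); reduce p mod 188: (111, -164).
General solution: p = 111 + 188t, q = -164 - 277t for integer t.
-245 ≤ 111 + 188t ≤ 4987 gives t ∈ [-1, 25], which is 27 values.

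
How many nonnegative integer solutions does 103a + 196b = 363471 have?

18

gcd(196, 103) = 1.
By Bézout, 103*(59) + 196*(-31) = 1.
One solution: (37, 1835).
General: a = 37 + 196t, b = 1835 - 103t.
a ≥ 0 ⇒ t ≥ 0; b ≥ 0 ⇒ t ≤ 17. So t ∈ [0, 17]: 18 solutions.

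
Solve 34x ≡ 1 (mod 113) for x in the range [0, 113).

10

gcd(113, 34) = 1.
By Bézout, 34*(10) + 113*(-3) = 1.
So 34*10 ≡ 1 (mod 113), and 10 mod 113 = 10.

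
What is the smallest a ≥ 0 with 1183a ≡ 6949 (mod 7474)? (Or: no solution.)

1857

gcd(7474, 1183) = 1  (7474 = 6*1183 + 376, 1183 = 3*376 + 55, 376 = 6*55 + 46, 55 = 1*46 + 9, 46 = 5*9 + 1, 9 = 9*1).
1 divides 6949, so solutions exist.
Back-substituting, 1183*(-815) + 7474*(129) = 1.
So 1183*(-815) ≡ 1 (mod 7474); multiply by 6949: a ≡ -5663435 (mod 7474).
Smallest nonnegative: a = -5663435 mod 7474 = 1857.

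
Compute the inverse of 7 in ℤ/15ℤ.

gcd(15, 7) = 1.
By Bézout, 7*(-2) + 15*(1) = 1.
So 7*-2 ≡ 1 (mod 15), and -2 mod 15 = 13.

13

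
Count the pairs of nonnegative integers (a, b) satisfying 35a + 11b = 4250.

gcd(35, 11):
  35 = 3·11 + 2
  11 = 5·2 + 1
  2 = 2·1
so gcd(35, 11) = 1.
Back-substitute for Bézout coefficients:
  1 = 11 - 5·2
  ... = 35·(-5) + 11·(16)
Scale by 4250: one solution is (-21250, 68000). Reduce a mod 11: (2, 380).
General: a = 2 + 11t, b = 380 - 35t.
a ≥ 0 ⇒ t ≥ 0; b ≥ 0 ⇒ t ≤ 10. So t ∈ [0, 10]: 11 solutions.

11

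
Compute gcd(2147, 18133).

1

gcd(18133, 2147):
  18133 = 8×2147 + 957
  2147 = 2×957 + 233
  957 = 4×233 + 25
  233 = 9×25 + 8
  25 = 3×8 + 1
  8 = 8×1
so gcd(18133, 2147) = 1.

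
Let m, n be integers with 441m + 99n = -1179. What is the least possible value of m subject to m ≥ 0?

gcd(441, 99) = 9.
9 divides -1179, so solutions exist.
By Bézout, 441*(-2) + 99*(9) = 9.
Scale by -1179/9 = -131: (m₀, n₀) = (262, -1179).
General solution: m = 262 + 11t, n = -1179 - 49t for integer t.
m ≥ 0: smallest is 262 mod 11 = 9 (at t = -23), with n = -52.

9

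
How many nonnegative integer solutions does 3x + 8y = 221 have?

9

gcd(8, 3):
  8 = 2×3 + 2
  3 = 1×2 + 1
  2 = 2×1
so gcd(8, 3) = 1.
Back-substitute for Bézout coefficients:
  1 = 3 - 1×2
  ... = 3×(3) + 8×(-1)
Scale by 221: one solution is (663, -221). Reduce x mod 8: (7, 25).
General: x = 7 + 8t, y = 25 - 3t.
x ≥ 0 ⇒ t ≥ 0; y ≥ 0 ⇒ t ≤ 8. So t ∈ [0, 8]: 9 solutions.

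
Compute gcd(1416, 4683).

3

gcd(4683, 1416):
  4683 = 3·1416 + 435
  1416 = 3·435 + 111
  435 = 3·111 + 102
  111 = 1·102 + 9
  102 = 11·9 + 3
  9 = 3·3
so gcd(4683, 1416) = 3.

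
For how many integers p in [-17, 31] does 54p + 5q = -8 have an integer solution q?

10

gcd(54, 5):
  54 = 10×5 + 4
  5 = 1×4 + 1
  4 = 4×1
so gcd(54, 5) = 1.
Back-substitute for Bézout coefficients:
  1 = 5 - 1×4
  ... = 54×(-1) + 5×(11)
Scale by -8: particular solution (8, -88); reduce p mod 5: (3, -34).
General solution: p = 3 + 5t, q = -34 - 54t for integer t.
-17 ≤ 3 + 5t ≤ 31 gives t ∈ [-4, 5], which is 10 values.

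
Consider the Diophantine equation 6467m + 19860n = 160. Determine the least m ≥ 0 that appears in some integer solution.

10340

gcd(19860, 6467) = 1.
1 divides 160, so solutions exist.
By Bézout, 6467*(2423) + 19860*(-789) = 1.
Scale by 160/1 = 160: (m₀, n₀) = (387680, -126240).
General solution: m = 387680 + 19860t, n = -126240 - 6467t for integer t.
m ≥ 0: smallest is 387680 mod 19860 = 10340 (at t = -19), with n = -3367.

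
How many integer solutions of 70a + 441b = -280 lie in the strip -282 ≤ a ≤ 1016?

gcd(441, 70) = 7  (441 = 6×70 + 21, 70 = 3×21 + 7, 21 = 3×7).
Back-substituting, 70×(19) + 441×(-3) = 7.
Scale by -40: particular solution (-760, 120); reduce a mod 63: (59, -10).
General solution: a = 59 + 63t, b = -10 - 10t for integer t.
-282 ≤ 59 + 63t ≤ 1016 gives t ∈ [-5, 15], which is 21 values.

21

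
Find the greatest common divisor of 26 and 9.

gcd(26, 9):
  26 = 2×9 + 8
  9 = 1×8 + 1
  8 = 8×1
so gcd(26, 9) = 1.

1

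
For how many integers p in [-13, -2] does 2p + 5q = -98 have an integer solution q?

2

gcd(5, 2):
  5 = 2×2 + 1
  2 = 2×1
so gcd(5, 2) = 1.
Back-substitute for Bézout coefficients:
  1 = 5 - 2×2
  ... = 2×(-2) + 5×(1)
Scale by -98: particular solution (196, -98); reduce p mod 5: (1, -20).
General solution: p = 1 + 5t, q = -20 - 2t for integer t.
-13 ≤ 1 + 5t ≤ -2 gives t ∈ [-2, -1], which is 2 values.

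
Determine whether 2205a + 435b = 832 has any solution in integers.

no

gcd(2205, 435) = 15.
15 does not divide 832 (remainder 7), so no integer solutions.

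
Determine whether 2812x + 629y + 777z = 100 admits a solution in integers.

gcd(2812, 629) = 37.
gcd(37, 777) = 37.
37 does not divide 100 (remainder 26), so no integer solutions.

no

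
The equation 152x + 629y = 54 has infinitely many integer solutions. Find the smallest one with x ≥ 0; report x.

439

gcd(629, 152) = 1  (629 = 4×152 + 21, 152 = 7×21 + 5, 21 = 4×5 + 1, 5 = 5×1).
1 divides 54, so solutions exist.
Back-substituting, 152×(-120) + 629×(29) = 1.
Scale by 54/1 = 54: (x₀, y₀) = (-6480, 1566).
General solution: x = -6480 + 629t, y = 1566 - 152t for integer t.
x ≥ 0: smallest is -6480 mod 629 = 439 (at t = 11), with y = -106.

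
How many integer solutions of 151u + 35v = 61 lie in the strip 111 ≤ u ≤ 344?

6

gcd(151, 35) = 1.
By Bézout, 151×(16) + 35×(-69) = 1.
Particular solution: (31, -132).
General solution: u = 31 + 35t, v = -132 - 151t for integer t.
111 ≤ 31 + 35t ≤ 344 gives t ∈ [3, 8], which is 6 values.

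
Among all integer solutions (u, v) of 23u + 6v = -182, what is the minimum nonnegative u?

2

gcd(23, 6) = 1.
1 divides -182, so solutions exist.
By Bézout, 23×(-1) + 6×(4) = 1.
Scale by -182/1 = -182: (u₀, v₀) = (182, -728).
General solution: u = 182 + 6t, v = -728 - 23t for integer t.
u ≥ 0: smallest is 182 mod 6 = 2 (at t = -30), with v = -38.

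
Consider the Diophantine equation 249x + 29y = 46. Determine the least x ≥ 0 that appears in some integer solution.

1

gcd(249, 29):
  249 = 8·29 + 17
  29 = 1·17 + 12
  17 = 1·12 + 5
  12 = 2·5 + 2
  5 = 2·2 + 1
  2 = 2·1
so gcd(249, 29) = 1.
1 divides 46, so solutions exist.
Back-substitute for Bézout coefficients:
  1 = 5 - 2·2
  ... = 249·(12) + 29·(-103)
Scale by 46/1 = 46: (x₀, y₀) = (552, -4738).
General solution: x = 552 + 29t, y = -4738 - 249t for integer t.
x ≥ 0: smallest is 552 mod 29 = 1 (at t = -19), with y = -7.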